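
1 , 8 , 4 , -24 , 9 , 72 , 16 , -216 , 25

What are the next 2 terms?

648, 36

Odd-indexed and even-indexed terms follow separate rules.
Subsequence A: 1, 4, 9, 16, 25 — consecutive squares n² from n = 1.
Subsequence B: 8, -24, 72, -216 — geometric with ratio -3.
Term 10 comes from subsequence B (its 5th entry): 648.
Position 11 → subsequence A, term 6 = 36.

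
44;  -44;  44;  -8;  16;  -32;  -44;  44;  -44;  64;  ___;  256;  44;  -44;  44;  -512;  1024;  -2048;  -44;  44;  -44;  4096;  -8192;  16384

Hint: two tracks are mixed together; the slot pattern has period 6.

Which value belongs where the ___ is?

The slot pattern repeats as AAABBB (period 6), so there are 2 interleaved tracks.
Track A = 44, -44, 44, -44, 44, -44, 44, -44, 44, -44, 44, -44: the oscillation 44·(−1)^(n+1).
Track B = -8, 16, -32, 64, ?, 256, -512, 1024, -2048, 4096, -8192, 16384: geometric, ×-2 each step.
Track B's pattern makes the blank -128.

-128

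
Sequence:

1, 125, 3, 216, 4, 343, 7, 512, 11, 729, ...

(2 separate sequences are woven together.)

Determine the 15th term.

Positions 1, 3, 5, … form one subsequence and positions 2, 4, 6, … form another.
Track A: 1, 3, 4, 7, 11 — a Fibonacci-like recurrence a_n = a_{n-1} + a_{n-2}.
Track B: 125, 216, 343, 512, 729 — perfect cubes starting at 5³.
Term 15 comes from track A (its 8th entry): 47.

47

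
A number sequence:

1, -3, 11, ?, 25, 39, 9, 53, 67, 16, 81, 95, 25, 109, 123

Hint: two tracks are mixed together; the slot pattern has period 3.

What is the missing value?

4

Positions follow the repeating pattern ABB; grouping by letter gives 2 tracks.
Track A: 1, ?, 9, 16, 25 — perfect squares starting at 1².
Track B: -3, 11, 25, 39, 53, 67, 81, 95, 109, 123 — arithmetic with common difference +14.
Filling track A at index 2 by its rule yields 4.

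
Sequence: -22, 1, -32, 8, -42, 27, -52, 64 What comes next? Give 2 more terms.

-62, 125

The terms cycle through 2 interleaved subsequences.
Stream A is -22, -32, -42, -52, which is subtracting 10 each time.
Stream B is 1, 8, 27, 64, which is the cubes 1³, 2³, 3³, ….
Position 9 → stream A, term 5 = -62.
Term 10 comes from stream B (its 5th entry): 125.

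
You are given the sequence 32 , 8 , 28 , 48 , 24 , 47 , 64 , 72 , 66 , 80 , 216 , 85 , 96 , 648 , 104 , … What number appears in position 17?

1944

Read the sequence 3 terms at a time; column i is its own pattern.
Track A: 32, 48, 64, 80, 96 — linear: a_n = 16 + 16·n.
Track B: 8, 24, 72, 216, 648 — geometric with ratio 3.
Track C: 28, 47, 66, 85, 104 — arithmetic, step +19.
Position 17 falls in track B as its term 6, giving 1944.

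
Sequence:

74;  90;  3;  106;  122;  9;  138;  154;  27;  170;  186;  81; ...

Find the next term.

The slot pattern repeats as AAB (period 3), so there are 2 interleaved tracks.
Subsequence A: 74, 90, 106, 122, 138, 154, 170, 186. Arithmetic, step +16.
Subsequence B: 3, 9, 27, 81. Powers 3^1, 3^2, 3^3, ….
Position 13 → subsequence A, term 9 = 202.

202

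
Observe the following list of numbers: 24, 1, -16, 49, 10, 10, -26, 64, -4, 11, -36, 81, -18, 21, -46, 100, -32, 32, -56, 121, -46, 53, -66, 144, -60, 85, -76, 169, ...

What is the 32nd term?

Split by position mod 4 into 4 tracks.
Track A: 24, 10, -4, -18, -32, -46, -60 — linear: a_n = 38 − 14·n.
Track B: 1, 10, 11, 21, 32, 53, 85 — a Fibonacci-like recurrence a_n = a_{n-1} + a_{n-2}.
Track C: -16, -26, -36, -46, -56, -66, -76 — subtracting 10 each time.
Track D: 49, 64, 81, 100, 121, 144, 169 — perfect squares starting at 7².
Position 32 falls in track D as its term 8, giving 196.

196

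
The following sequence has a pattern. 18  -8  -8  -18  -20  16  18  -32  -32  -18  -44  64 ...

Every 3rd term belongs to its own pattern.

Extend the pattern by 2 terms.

Split by position mod 3: positions 1, 4, 7, … form one track, and each other residue class forms its own.
Stream A = 18, -18, 18, -18: the oscillation 18·(−1)^(n+1).
Stream B = -8, -20, -32, -44: arithmetic, step −12.
Stream C = -8, 16, -32, 64: multiplying by -2 each time.
The 13th slot belongs to stream A; its 5th term is 18.
Term 14 comes from stream B (its 5th entry): -56.

18, -56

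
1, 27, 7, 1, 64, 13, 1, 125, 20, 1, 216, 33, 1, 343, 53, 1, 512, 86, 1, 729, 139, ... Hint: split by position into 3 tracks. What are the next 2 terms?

1, 1000

Split by position mod 3 into 3 tracks.
Subsequence A is 1, 1, 1, 1, 1, 1, 1, which is the constant sequence 1.
Subsequence B is 27, 64, 125, 216, 343, 512, 729, which is the cubes 3³, 4³, 5³, ….
Subsequence C is 7, 13, 20, 33, 53, 86, 139, which is Fibonacci-style (each term is the sum of the two before it).
Position 22 falls in subsequence A as its term 8, giving 1.
Position 23 falls in subsequence B as its term 8, giving 1000.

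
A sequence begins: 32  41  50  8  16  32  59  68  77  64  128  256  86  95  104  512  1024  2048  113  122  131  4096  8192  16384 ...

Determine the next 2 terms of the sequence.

140, 149

The slot pattern repeats as AAABBB (period 6), so there are 2 interleaved tracks.
Subsequence A: 32, 41, 50, 59, 68, 77, 86, 95, 104, 113, 122, 131. Arithmetic, step +9.
Subsequence B: 8, 16, 32, 64, 128, 256, 512, 1024, 2048, 4096, 8192, 16384. Powers 2^3, 2^4, 2^5, ….
Term 25 comes from subsequence A (its 13th entry): 140.
The 26th slot belongs to subsequence A; its 14th term is 149.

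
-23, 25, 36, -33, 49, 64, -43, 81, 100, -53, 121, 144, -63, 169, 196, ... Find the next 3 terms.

-73, 225, 256

Positions follow the repeating pattern ABB; grouping by letter gives 2 tracks.
Track A: -23, -33, -43, -53, -63 — linear: a_n = -13 − 10·n.
Track B: 25, 36, 49, 64, 81, 100, 121, 144, 169, 196 — consecutive squares n² from n = 5.
Position 16 → track A, term 6 = -73.
Position 17 → track B, term 11 = 225.
Term 18 comes from track B (its 12th entry): 256.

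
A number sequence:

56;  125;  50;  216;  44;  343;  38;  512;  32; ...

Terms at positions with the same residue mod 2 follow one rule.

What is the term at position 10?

729

The terms cycle through 2 interleaved subsequences.
Track A = 56, 50, 44, 38, 32: subtracting 6 each time.
Track B = 125, 216, 343, 512: the cubes 5³, 6³, 7³, ….
Position 10 → track B, term 5 = 729.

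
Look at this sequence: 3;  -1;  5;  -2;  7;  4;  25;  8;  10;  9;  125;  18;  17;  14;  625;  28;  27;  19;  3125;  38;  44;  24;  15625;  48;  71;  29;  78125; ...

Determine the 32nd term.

68

Taking every 4th term gives 4 separate tracks.
Track A: 3, 7, 10, 17, 27, 44, 71. Each term equals the sum of the previous two.
Track B: -1, 4, 9, 14, 19, 24, 29. Arithmetic, step +5.
Track C: 5, 25, 125, 625, 3125, 15625, 78125. Powers 5^1, 5^2, 5^3, ….
Track D: -2, 8, 18, 28, 38, 48. Linear: a_n = -12 + 10·n.
Term 32 comes from track D (its 8th entry): 68.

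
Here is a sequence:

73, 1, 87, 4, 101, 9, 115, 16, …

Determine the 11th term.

143

The terms cycle through 2 interleaved subsequences.
Track A: 73, 87, 101, 115 (arithmetic, step +14).
Track B: 1, 4, 9, 16 (perfect squares starting at 1²).
The 11th slot belongs to track A; its 6th term is 143.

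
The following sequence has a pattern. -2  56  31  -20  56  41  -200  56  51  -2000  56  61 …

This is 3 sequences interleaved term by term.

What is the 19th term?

Read the sequence 3 terms at a time; column i is its own pattern.
Track A = -2, -20, -200, -2000: multiplying by 10 each time.
Track B = 56, 56, 56, 56: constant 56.
Track C = 31, 41, 51, 61: linear: a_n = 21 + 10·n.
Term 19 comes from track A (its 7th entry): -2000000.

-2000000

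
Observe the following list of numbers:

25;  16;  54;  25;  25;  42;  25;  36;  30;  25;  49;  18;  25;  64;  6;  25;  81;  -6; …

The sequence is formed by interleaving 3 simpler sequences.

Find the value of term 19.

25

The terms cycle through 3 interleaved subsequences.
Subsequence A is 25, 25, 25, 25, 25, 25, which is the constant sequence 25.
Subsequence B is 16, 25, 36, 49, 64, 81, which is the squares 4², 5², 6², ….
Subsequence C is 54, 42, 30, 18, 6, -6, which is linear: a_n = 66 − 12·n.
Position 19 → subsequence A, term 7 = 25.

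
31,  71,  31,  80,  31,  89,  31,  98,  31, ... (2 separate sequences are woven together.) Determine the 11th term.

The terms cycle through 2 interleaved subsequences.
Track A: 31, 31, 31, 31, 31 — constant 31.
Track B: 71, 80, 89, 98 — adding 9 each time.
Position 11 falls in track A as its term 6, giving 31.

31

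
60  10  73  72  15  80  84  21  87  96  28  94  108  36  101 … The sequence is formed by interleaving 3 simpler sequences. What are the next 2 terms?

Taking every 3rd term gives 3 separate tracks.
Track A is 60, 72, 84, 96, 108, which is adding 12 each time.
Track B is 10, 15, 21, 28, 36, which is triangular numbers n(n+1)/2 for n = 4, 5, ….
Track C is 73, 80, 87, 94, 101, which is arithmetic, step +7.
Term 16 comes from track A (its 6th entry): 120.
Position 17 falls in track B as its term 6, giving 45.

120, 45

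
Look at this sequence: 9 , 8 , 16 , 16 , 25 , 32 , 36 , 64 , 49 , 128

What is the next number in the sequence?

Odd-indexed and even-indexed terms follow separate rules.
Track A: 9, 16, 25, 36, 49. Perfect squares starting at 3².
Track B: 8, 16, 32, 64, 128. Successive powers of 2.
Position 11 → track A, term 6 = 64.

64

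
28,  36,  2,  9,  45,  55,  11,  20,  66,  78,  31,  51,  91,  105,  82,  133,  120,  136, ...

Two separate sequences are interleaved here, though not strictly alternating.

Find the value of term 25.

190

Reading positions in blocks of 4 reveals the pattern AABB — 2 tracks woven together.
Track A: 28, 36, 45, 55, 66, 78, 91, 105, 120, 136 — triangular numbers starting at T_7.
Track B: 2, 9, 11, 20, 31, 51, 82, 133 — a Fibonacci-like recurrence a_n = a_{n-1} + a_{n-2}.
Position 25 falls in track A as its term 13, giving 190.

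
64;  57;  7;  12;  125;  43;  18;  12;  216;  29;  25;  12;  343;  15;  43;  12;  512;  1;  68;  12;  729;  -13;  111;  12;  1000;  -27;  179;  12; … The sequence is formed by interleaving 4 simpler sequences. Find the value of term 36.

12

The terms cycle through 4 interleaved subsequences.
Track A = 64, 125, 216, 343, 512, 729, 1000: perfect cubes starting at 4³.
Track B = 57, 43, 29, 15, 1, -13, -27: arithmetic, step −14.
Track C = 7, 18, 25, 43, 68, 111, 179: a Fibonacci-like recurrence a_n = a_{n-1} + a_{n-2}.
Track D = 12, 12, 12, 12, 12, 12, 12: always 12.
The 36th slot belongs to track D; its 9th term is 12.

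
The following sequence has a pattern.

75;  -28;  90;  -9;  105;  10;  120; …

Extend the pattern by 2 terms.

29, 135

Taking every 2nd term gives 2 separate tracks.
Track A: 75, 90, 105, 120 (linear: a_n = 60 + 15·n).
Track B: -28, -9, 10 (linear: a_n = -47 + 19·n).
The 8th slot belongs to track B; its 4th term is 29.
The 9th slot belongs to track A; its 5th term is 135.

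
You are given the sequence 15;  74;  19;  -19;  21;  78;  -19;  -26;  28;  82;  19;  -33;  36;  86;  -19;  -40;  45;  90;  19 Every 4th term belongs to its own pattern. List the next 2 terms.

-47, 55

Split by position mod 4 into 4 tracks.
Stream A = 15, 21, 28, 36, 45: the triangular numbers T_5, T_6, ….
Stream B = 74, 78, 82, 86, 90: arithmetic, step +4.
Stream C = 19, -19, 19, -19, 19: oscillating between 19 and -19.
Stream D = -19, -26, -33, -40: arithmetic, step −7.
The 20th slot belongs to stream D; its 5th term is -47.
Position 21 → stream A, term 6 = 55.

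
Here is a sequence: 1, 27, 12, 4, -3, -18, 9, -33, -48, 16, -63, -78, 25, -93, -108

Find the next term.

Positions follow the repeating pattern ABB; grouping by letter gives 2 tracks.
Track A: 1, 4, 9, 16, 25. Perfect squares starting at 1².
Track B: 27, 12, -3, -18, -33, -48, -63, -78, -93, -108. Subtracting 15 each time.
Term 16 comes from track A (its 6th entry): 36.

36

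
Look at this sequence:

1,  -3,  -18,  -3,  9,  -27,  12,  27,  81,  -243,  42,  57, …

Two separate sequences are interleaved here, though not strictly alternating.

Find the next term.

729

Reading positions in blocks of 4 reveals the pattern AABB — 2 tracks woven together.
Subsequence A = 1, -3, 9, -27, 81, -243: geometric with ratio -3.
Subsequence B = -18, -3, 12, 27, 42, 57: adding 15 each time.
Term 13 comes from subsequence A (its 7th entry): 729.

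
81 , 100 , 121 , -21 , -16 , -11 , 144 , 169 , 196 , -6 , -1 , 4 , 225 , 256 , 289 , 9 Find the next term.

Positions follow the repeating pattern AAABBB; grouping by letter gives 2 tracks.
Subsequence A: 81, 100, 121, 144, 169, 196, 225, 256, 289 (the squares 9², 10², 11², …).
Subsequence B: -21, -16, -11, -6, -1, 4, 9 (arithmetic with common difference +5).
Position 17 falls in subsequence B as its term 8, giving 14.

14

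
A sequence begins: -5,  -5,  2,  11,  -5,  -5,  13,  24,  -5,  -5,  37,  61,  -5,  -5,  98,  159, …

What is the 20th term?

Positions follow the repeating pattern AABB; grouping by letter gives 2 tracks.
Track A: -5, -5, -5, -5, -5, -5, -5, -5 — constant -5.
Track B: 2, 11, 13, 24, 37, 61, 98, 159 — each term equals the sum of the previous two.
The 20th slot belongs to track B; its 10th term is 416.

416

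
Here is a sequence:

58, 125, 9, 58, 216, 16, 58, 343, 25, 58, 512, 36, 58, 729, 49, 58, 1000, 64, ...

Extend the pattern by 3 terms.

The terms cycle through 3 interleaved subsequences.
Subsequence A is 58, 58, 58, 58, 58, 58, which is the constant sequence 58.
Subsequence B is 125, 216, 343, 512, 729, 1000, which is consecutive cubes n³ from n = 5.
Subsequence C is 9, 16, 25, 36, 49, 64, which is consecutive squares n² from n = 3.
Position 19 falls in subsequence A as its term 7, giving 58.
Term 20 comes from subsequence B (its 7th entry): 1331.
The 21st slot belongs to subsequence C; its 7th term is 81.

58, 1331, 81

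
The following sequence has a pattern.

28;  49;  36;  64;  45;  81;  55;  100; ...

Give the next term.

66

Odd-indexed and even-indexed terms follow separate rules.
Stream A: 28, 36, 45, 55. Triangular numbers n(n+1)/2 for n = 7, 8, ….
Stream B: 49, 64, 81, 100. Perfect squares starting at 7².
Position 9 → stream A, term 5 = 66.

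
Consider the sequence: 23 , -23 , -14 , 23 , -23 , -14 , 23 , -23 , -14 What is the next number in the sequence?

23

Positions follow the repeating pattern AAB; grouping by letter gives 2 tracks.
Stream A = 23, -23, 23, -23, 23, -23: oscillating between 23 and -23.
Stream B = -14, -14, -14: the constant sequence -14.
Term 10 comes from stream A (its 7th entry): 23.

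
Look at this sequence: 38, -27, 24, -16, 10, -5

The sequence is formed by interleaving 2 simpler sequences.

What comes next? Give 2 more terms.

The terms cycle through 2 interleaved subsequences.
Track A: 38, 24, 10. Arithmetic, step −14.
Track B: -27, -16, -5. Adding 11 each time.
Term 7 comes from track A (its 4th entry): -4.
Position 8 → track B, term 4 = 6.

-4, 6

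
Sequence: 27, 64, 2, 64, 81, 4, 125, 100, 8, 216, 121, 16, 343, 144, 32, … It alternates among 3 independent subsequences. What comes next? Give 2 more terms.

Taking every 3rd term gives 3 separate tracks.
Track A = 27, 64, 125, 216, 343: consecutive cubes n³ from n = 3.
Track B = 64, 81, 100, 121, 144: perfect squares starting at 8².
Track C = 2, 4, 8, 16, 32: powers of 2.
Position 16 → track A, term 6 = 512.
The 17th slot belongs to track B; its 6th term is 169.

512, 169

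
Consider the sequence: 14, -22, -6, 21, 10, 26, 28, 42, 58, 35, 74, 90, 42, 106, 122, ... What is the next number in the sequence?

The slot pattern repeats as ABB (period 3), so there are 2 interleaved tracks.
Subsequence A: 14, 21, 28, 35, 42 (adding 7 each time).
Subsequence B: -22, -6, 10, 26, 42, 58, 74, 90, 106, 122 (arithmetic, step +16).
Term 16 comes from subsequence A (its 6th entry): 49.

49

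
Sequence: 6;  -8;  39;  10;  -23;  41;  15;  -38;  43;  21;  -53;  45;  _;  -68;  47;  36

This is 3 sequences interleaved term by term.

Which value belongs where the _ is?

Split by position mod 3: positions 1, 4, 7, … form one track, and each other residue class forms its own.
Track A = 6, 10, 15, 21, ?, 36: triangular numbers starting at T_3.
Track B = -8, -23, -38, -53, -68: linear: a_n = 7 − 15·n.
Track C = 39, 41, 43, 45, 47: arithmetic with common difference +2.
Filling track A at index 5 by its rule yields 28.

28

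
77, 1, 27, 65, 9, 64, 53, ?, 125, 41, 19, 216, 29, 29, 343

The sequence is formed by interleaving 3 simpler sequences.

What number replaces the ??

Read the sequence 3 terms at a time; column i is its own pattern.
Track A: 77, 65, 53, 41, 29 — linear: a_n = 89 − 12·n.
Track B: 1, 9, ?, 19, 29 — each term equals the sum of the previous two.
Track C: 27, 64, 125, 216, 343 — the cubes 3³, 4³, 5³, ….
So the missing entry in track B is 10.

10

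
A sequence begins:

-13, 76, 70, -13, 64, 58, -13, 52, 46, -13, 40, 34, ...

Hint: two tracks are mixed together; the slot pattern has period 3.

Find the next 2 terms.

-13, 28

The slot pattern repeats as ABB (period 3), so there are 2 interleaved tracks.
Subsequence A: -13, -13, -13, -13. The constant sequence -13.
Subsequence B: 76, 70, 64, 58, 52, 46, 40, 34. Linear: a_n = 82 − 6·n.
Position 13 → subsequence A, term 5 = -13.
The 14th slot belongs to subsequence B; its 9th term is 28.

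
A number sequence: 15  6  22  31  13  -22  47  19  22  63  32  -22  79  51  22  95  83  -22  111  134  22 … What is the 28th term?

Split by position mod 3 into 3 tracks.
Subsequence A = 15, 31, 47, 63, 79, 95, 111: linear: a_n = -1 + 16·n.
Subsequence B = 6, 13, 19, 32, 51, 83, 134: Fibonacci-style (each term is the sum of the two before it).
Subsequence C = 22, -22, 22, -22, 22, -22, 22: alternating ±22.
The 28th slot belongs to subsequence A; its 10th term is 159.

159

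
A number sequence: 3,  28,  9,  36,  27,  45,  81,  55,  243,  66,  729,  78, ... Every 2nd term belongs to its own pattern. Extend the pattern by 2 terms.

Taking every 2nd term gives 2 separate tracks.
Stream A is 3, 9, 27, 81, 243, 729, which is powers 3^1, 3^2, 3^3, ….
Stream B is 28, 36, 45, 55, 66, 78, which is triangular numbers starting at T_7.
Term 13 comes from stream A (its 7th entry): 2187.
Term 14 comes from stream B (its 7th entry): 91.

2187, 91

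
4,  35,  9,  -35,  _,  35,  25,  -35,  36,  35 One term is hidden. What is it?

16

Odd-indexed and even-indexed terms follow separate rules.
Stream A: 4, 9, ?, 25, 36. The squares 2², 3², 4², ….
Stream B: 35, -35, 35, -35, 35. The oscillation 35·(−1)^(n+1).
So the missing entry in stream A is 16.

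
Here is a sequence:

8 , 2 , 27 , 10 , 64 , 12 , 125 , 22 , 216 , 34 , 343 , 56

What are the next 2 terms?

The terms cycle through 2 interleaved subsequences.
Stream A: 8, 27, 64, 125, 216, 343. The cubes 2³, 3³, 4³, ….
Stream B: 2, 10, 12, 22, 34, 56. A Fibonacci-like recurrence a_n = a_{n-1} + a_{n-2}.
The 13th slot belongs to stream A; its 7th term is 512.
Term 14 comes from stream B (its 7th entry): 90.

512, 90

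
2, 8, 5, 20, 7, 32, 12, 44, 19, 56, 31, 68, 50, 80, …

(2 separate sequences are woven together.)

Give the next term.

81

The terms cycle through 2 interleaved subsequences.
Stream A: 2, 5, 7, 12, 19, 31, 50. Fibonacci-style (each term is the sum of the two before it).
Stream B: 8, 20, 32, 44, 56, 68, 80. Linear: a_n = -4 + 12·n.
Position 15 falls in stream A as its term 8, giving 81.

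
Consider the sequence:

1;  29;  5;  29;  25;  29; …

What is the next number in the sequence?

The terms cycle through 2 interleaved subsequences.
Track A is 1, 5, 25, which is powers 5^0, 5^1, 5^2, ….
Track B is 29, 29, 29, which is constant 29.
Position 7 falls in track A as its term 4, giving 125.

125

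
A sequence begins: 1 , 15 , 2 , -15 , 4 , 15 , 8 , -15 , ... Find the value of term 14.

15

Positions 1, 3, 5, … form one subsequence and positions 2, 4, 6, … form another.
Stream A: 1, 2, 4, 8 — powers 2^0, 2^1, 2^2, ….
Stream B: 15, -15, 15, -15 — the oscillation 15·(−1)^(n+1).
Position 14 falls in stream B as its term 7, giving 15.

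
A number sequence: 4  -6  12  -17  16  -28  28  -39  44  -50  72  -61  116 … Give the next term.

-72

Split by position mod 2 into 2 tracks.
Track A: 4, 12, 16, 28, 44, 72, 116 — a Fibonacci-like recurrence a_n = a_{n-1} + a_{n-2}.
Track B: -6, -17, -28, -39, -50, -61 — linear: a_n = 5 − 11·n.
Position 14 falls in track B as its term 7, giving -72.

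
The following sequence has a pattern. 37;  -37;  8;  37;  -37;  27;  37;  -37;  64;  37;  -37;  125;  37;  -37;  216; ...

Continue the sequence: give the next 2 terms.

The slot pattern repeats as AAB (period 3), so there are 2 interleaved tracks.
Stream A: 37, -37, 37, -37, 37, -37, 37, -37, 37, -37. Oscillating between 37 and -37.
Stream B: 8, 27, 64, 125, 216. Consecutive cubes n³ from n = 2.
The 16th slot belongs to stream A; its 11th term is 37.
Position 17 → stream A, term 12 = -37.

37, -37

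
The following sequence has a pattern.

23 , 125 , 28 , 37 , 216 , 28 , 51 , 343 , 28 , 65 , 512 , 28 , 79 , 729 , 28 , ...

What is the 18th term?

28

The terms cycle through 3 interleaved subsequences.
Stream A: 23, 37, 51, 65, 79 — linear: a_n = 9 + 14·n.
Stream B: 125, 216, 343, 512, 729 — consecutive cubes n³ from n = 5.
Stream C: 28, 28, 28, 28, 28 — the constant sequence 28.
Term 18 comes from stream C (its 6th entry): 28.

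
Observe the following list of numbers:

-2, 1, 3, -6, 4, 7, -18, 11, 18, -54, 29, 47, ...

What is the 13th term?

The slot pattern repeats as ABB (period 3), so there are 2 interleaved tracks.
Track A = -2, -6, -18, -54: geometric with ratio 3.
Track B = 1, 3, 4, 7, 11, 18, 29, 47: Fibonacci-style (each term is the sum of the two before it).
Position 13 → track A, term 5 = -162.

-162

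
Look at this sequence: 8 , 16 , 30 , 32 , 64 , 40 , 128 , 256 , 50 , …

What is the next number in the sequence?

512

The slot pattern repeats as AAB (period 3), so there are 2 interleaved tracks.
Stream A: 8, 16, 32, 64, 128, 256. A geometric progression (common ratio 2).
Stream B: 30, 40, 50. Arithmetic, step +10.
Position 10 → stream A, term 7 = 512.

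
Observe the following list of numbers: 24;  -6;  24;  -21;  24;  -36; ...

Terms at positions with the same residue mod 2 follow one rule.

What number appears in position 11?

24

Positions 1, 3, 5, … form one subsequence and positions 2, 4, 6, … form another.
Subsequence A: 24, 24, 24 — constant 24.
Subsequence B: -6, -21, -36 — linear: a_n = 9 − 15·n.
Position 11 → subsequence A, term 6 = 24.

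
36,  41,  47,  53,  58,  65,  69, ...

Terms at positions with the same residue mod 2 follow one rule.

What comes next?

77

Split by position mod 2 into 2 tracks.
Subsequence A: 36, 47, 58, 69 (adding 11 each time).
Subsequence B: 41, 53, 65 (arithmetic, step +12).
Term 8 comes from subsequence B (its 4th entry): 77.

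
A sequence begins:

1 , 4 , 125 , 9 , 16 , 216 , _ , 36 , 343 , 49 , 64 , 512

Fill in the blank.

25

The slot pattern repeats as AAB (period 3), so there are 2 interleaved tracks.
Track A: 1, 4, 9, 16, ?, 36, 49, 64. Consecutive squares n² from n = 1.
Track B: 125, 216, 343, 512. Consecutive cubes n³ from n = 5.
The gap is track A's term 5; the rule gives 25.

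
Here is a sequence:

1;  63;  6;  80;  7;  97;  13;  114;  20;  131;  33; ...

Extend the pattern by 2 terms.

148, 53

The terms cycle through 2 interleaved subsequences.
Track A is 1, 6, 7, 13, 20, 33, which is Fibonacci-style (each term is the sum of the two before it).
Track B is 63, 80, 97, 114, 131, which is adding 17 each time.
Term 12 comes from track B (its 6th entry): 148.
Term 13 comes from track A (its 7th entry): 53.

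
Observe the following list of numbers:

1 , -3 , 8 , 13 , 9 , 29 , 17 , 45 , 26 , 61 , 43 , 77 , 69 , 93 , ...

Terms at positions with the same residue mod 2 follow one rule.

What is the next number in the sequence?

The terms cycle through 2 interleaved subsequences.
Track A: 1, 8, 9, 17, 26, 43, 69 — each term equals the sum of the previous two.
Track B: -3, 13, 29, 45, 61, 77, 93 — arithmetic with common difference +16.
The 15th slot belongs to track A; its 8th term is 112.

112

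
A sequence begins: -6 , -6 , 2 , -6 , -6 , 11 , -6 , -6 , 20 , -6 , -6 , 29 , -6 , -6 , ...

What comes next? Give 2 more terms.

38, -6

Positions follow the repeating pattern AAB; grouping by letter gives 2 tracks.
Subsequence A: -6, -6, -6, -6, -6, -6, -6, -6, -6, -6 (constant -6).
Subsequence B: 2, 11, 20, 29 (arithmetic with common difference +9).
Term 15 comes from subsequence B (its 5th entry): 38.
Term 16 comes from subsequence A (its 11th entry): -6.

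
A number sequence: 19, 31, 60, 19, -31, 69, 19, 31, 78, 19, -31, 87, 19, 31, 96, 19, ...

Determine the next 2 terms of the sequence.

Read the sequence 3 terms at a time; column i is its own pattern.
Track A: 19, 19, 19, 19, 19, 19 — constant 19.
Track B: 31, -31, 31, -31, 31 — oscillating between 31 and -31.
Track C: 60, 69, 78, 87, 96 — linear: a_n = 51 + 9·n.
The 17th slot belongs to track B; its 6th term is -31.
The 18th slot belongs to track C; its 6th term is 105.

-31, 105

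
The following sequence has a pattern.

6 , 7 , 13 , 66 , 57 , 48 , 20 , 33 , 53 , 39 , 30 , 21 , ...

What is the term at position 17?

Positions follow the repeating pattern AAABBB; grouping by letter gives 2 tracks.
Track A = 6, 7, 13, 20, 33, 53: each term equals the sum of the previous two.
Track B = 66, 57, 48, 39, 30, 21: linear: a_n = 75 − 9·n.
Position 17 → track B, term 8 = 3.

3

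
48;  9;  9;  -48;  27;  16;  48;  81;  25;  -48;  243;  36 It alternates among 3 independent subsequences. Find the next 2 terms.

48, 729

Split by position mod 3 into 3 tracks.
Track A: 48, -48, 48, -48 (the oscillation 48·(−1)^(n+1)).
Track B: 9, 27, 81, 243 (geometric with ratio 3).
Track C: 9, 16, 25, 36 (consecutive squares n² from n = 3).
Position 13 falls in track A as its term 5, giving 48.
Term 14 comes from track B (its 5th entry): 729.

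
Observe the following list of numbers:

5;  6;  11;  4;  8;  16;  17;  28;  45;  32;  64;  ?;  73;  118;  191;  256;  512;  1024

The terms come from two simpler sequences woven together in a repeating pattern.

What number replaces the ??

Reading positions in blocks of 6 reveals the pattern AAABBB — 2 tracks woven together.
Stream A = 5, 6, 11, 17, 28, 45, 73, 118, 191: a Fibonacci-like recurrence a_n = a_{n-1} + a_{n-2}.
Stream B = 4, 8, 16, 32, 64, ?, 256, 512, 1024: powers of 2.
The gap is stream B's term 6; the rule gives 128.

128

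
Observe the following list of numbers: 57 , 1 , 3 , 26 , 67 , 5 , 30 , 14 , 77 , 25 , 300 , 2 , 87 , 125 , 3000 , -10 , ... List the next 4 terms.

The terms cycle through 4 interleaved subsequences.
Stream A: 57, 67, 77, 87. Linear: a_n = 47 + 10·n.
Stream B: 1, 5, 25, 125. Successive powers of 5.
Stream C: 3, 30, 300, 3000. Geometric with ratio 10.
Stream D: 26, 14, 2, -10. Arithmetic with common difference −12.
The 17th slot belongs to stream A; its 5th term is 97.
Term 18 comes from stream B (its 5th entry): 625.
Term 19 comes from stream C (its 5th entry): 30000.
Term 20 comes from stream D (its 5th entry): -22.

97, 625, 30000, -22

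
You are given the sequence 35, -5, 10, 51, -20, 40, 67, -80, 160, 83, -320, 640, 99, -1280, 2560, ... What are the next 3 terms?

Positions follow the repeating pattern ABB; grouping by letter gives 2 tracks.
Track A: 35, 51, 67, 83, 99. Arithmetic, step +16.
Track B: -5, 10, -20, 40, -80, 160, -320, 640, -1280, 2560. Geometric with ratio -2.
The 16th slot belongs to track A; its 6th term is 115.
The 17th slot belongs to track B; its 11th term is -5120.
Position 18 falls in track B as its term 12, giving 10240.

115, -5120, 10240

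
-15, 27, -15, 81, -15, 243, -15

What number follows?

Positions 1, 3, 5, … form one subsequence and positions 2, 4, 6, … form another.
Track A = -15, -15, -15, -15: constant -15.
Track B = 27, 81, 243: powers 3^3, 3^4, 3^5, ….
Position 8 falls in track B as its term 4, giving 729.

729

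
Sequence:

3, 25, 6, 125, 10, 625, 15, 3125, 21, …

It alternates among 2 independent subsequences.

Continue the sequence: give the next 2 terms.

Taking every 2nd term gives 2 separate tracks.
Stream A is 3, 6, 10, 15, 21, which is triangular numbers starting at T_2.
Stream B is 25, 125, 625, 3125, which is powers of 5.
Position 10 → stream B, term 5 = 15625.
The 11th slot belongs to stream A; its 6th term is 28.

15625, 28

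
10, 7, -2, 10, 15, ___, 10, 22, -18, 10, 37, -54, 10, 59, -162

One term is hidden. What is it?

-6

Split by position mod 3 into 3 tracks.
Track A = 10, 10, 10, 10, 10: constant 10.
Track B = 7, 15, 22, 37, 59: each term equals the sum of the previous two.
Track C = -2, ?, -18, -54, -162: multiplying by 3 each time.
So the missing entry in track C is -6.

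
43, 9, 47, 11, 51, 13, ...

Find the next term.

55

Odd-indexed and even-indexed terms follow separate rules.
Stream A: 43, 47, 51 (arithmetic, step +4).
Stream B: 9, 11, 13 (linear: a_n = 7 + 2·n).
The 7th slot belongs to stream A; its 4th term is 55.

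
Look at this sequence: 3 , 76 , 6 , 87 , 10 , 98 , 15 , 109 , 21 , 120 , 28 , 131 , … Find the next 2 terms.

36, 142

Split by position mod 2 into 2 tracks.
Stream A: 3, 6, 10, 15, 21, 28. The triangular numbers T_2, T_3, ….
Stream B: 76, 87, 98, 109, 120, 131. Arithmetic, step +11.
Position 13 falls in stream A as its term 7, giving 36.
Term 14 comes from stream B (its 7th entry): 142.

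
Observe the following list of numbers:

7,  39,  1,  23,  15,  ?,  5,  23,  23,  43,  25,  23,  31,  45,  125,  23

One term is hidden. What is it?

Read the sequence 4 terms at a time; column i is its own pattern.
Subsequence A: 7, 15, 23, 31 (linear: a_n = -1 + 8·n).
Subsequence B: 39, ?, 43, 45 (adding 2 each time).
Subsequence C: 1, 5, 25, 125 (successive powers of 5).
Subsequence D: 23, 23, 23, 23 (constant 23).
So the missing entry in subsequence B is 41.

41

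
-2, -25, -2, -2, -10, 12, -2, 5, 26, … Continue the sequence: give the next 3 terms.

Split by position mod 3: positions 1, 4, 7, … form one track, and each other residue class forms its own.
Track A = -2, -2, -2: always -2.
Track B = -25, -10, 5: arithmetic, step +15.
Track C = -2, 12, 26: arithmetic with common difference +14.
Position 10 → track A, term 4 = -2.
Position 11 falls in track B as its term 4, giving 20.
Position 12 falls in track C as its term 4, giving 40.

-2, 20, 40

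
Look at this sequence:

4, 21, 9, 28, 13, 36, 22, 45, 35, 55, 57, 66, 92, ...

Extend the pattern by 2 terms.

78, 149

Taking every 2nd term gives 2 separate tracks.
Track A: 4, 9, 13, 22, 35, 57, 92 — Fibonacci-style (each term is the sum of the two before it).
Track B: 21, 28, 36, 45, 55, 66 — triangular numbers starting at T_6.
Term 14 comes from track B (its 7th entry): 78.
Position 15 → track A, term 8 = 149.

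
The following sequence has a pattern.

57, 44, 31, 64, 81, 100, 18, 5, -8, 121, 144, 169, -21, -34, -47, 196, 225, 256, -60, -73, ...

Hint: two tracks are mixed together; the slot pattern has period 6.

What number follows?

The slot pattern repeats as AAABBB (period 6), so there are 2 interleaved tracks.
Subsequence A: 57, 44, 31, 18, 5, -8, -21, -34, -47, -60, -73 — arithmetic, step −13.
Subsequence B: 64, 81, 100, 121, 144, 169, 196, 225, 256 — the squares 8², 9², 10², ….
Position 21 falls in subsequence A as its term 12, giving -86.

-86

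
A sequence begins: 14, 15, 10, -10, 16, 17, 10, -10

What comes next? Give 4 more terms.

18, 19, 10, -10

Positions follow the repeating pattern AABB; grouping by letter gives 2 tracks.
Subsequence A is 14, 15, 16, 17, which is arithmetic, step +1.
Subsequence B is 10, -10, 10, -10, which is oscillating between 10 and -10.
Term 9 comes from subsequence A (its 5th entry): 18.
The 10th slot belongs to subsequence A; its 6th term is 19.
Position 11 falls in subsequence B as its term 5, giving 10.
Position 12 → subsequence B, term 6 = -10.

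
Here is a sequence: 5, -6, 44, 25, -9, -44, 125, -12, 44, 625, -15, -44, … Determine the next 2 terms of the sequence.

Read the sequence 3 terms at a time; column i is its own pattern.
Stream A: 5, 25, 125, 625 — successive powers of 5.
Stream B: -6, -9, -12, -15 — arithmetic, step −3.
Stream C: 44, -44, 44, -44 — oscillating between 44 and -44.
The 13th slot belongs to stream A; its 5th term is 3125.
Term 14 comes from stream B (its 5th entry): -18.

3125, -18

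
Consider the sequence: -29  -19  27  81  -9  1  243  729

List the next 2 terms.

The slot pattern repeats as AABB (period 4), so there are 2 interleaved tracks.
Track A = -29, -19, -9, 1: arithmetic, step +10.
Track B = 27, 81, 243, 729: successive powers of 3.
Position 9 falls in track A as its term 5, giving 11.
Position 10 → track A, term 6 = 21.

11, 21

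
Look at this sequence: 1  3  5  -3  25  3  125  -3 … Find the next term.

Odd-indexed and even-indexed terms follow separate rules.
Subsequence A: 1, 5, 25, 125 — powers 5^0, 5^1, 5^2, ….
Subsequence B: 3, -3, 3, -3 — the oscillation 3·(−1)^(n+1).
Position 9 falls in subsequence A as its term 5, giving 625.

625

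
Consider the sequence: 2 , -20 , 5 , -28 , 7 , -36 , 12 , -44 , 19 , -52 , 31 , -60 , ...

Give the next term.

50

The terms cycle through 2 interleaved subsequences.
Stream A: 2, 5, 7, 12, 19, 31. Fibonacci-style (each term is the sum of the two before it).
Stream B: -20, -28, -36, -44, -52, -60. Linear: a_n = -12 − 8·n.
The 13th slot belongs to stream A; its 7th term is 50.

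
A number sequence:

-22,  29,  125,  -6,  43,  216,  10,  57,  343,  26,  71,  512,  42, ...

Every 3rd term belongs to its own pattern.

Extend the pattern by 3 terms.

Taking every 3rd term gives 3 separate tracks.
Track A = -22, -6, 10, 26, 42: arithmetic, step +16.
Track B = 29, 43, 57, 71: linear: a_n = 15 + 14·n.
Track C = 125, 216, 343, 512: consecutive cubes n³ from n = 5.
Term 14 comes from track B (its 5th entry): 85.
Position 15 falls in track C as its term 5, giving 729.
Term 16 comes from track A (its 6th entry): 58.

85, 729, 58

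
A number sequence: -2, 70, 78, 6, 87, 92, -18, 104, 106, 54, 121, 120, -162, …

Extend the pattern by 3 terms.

Split by position mod 3: positions 1, 4, 7, … form one track, and each other residue class forms its own.
Track A: -2, 6, -18, 54, -162. Geometric, ×-3 each step.
Track B: 70, 87, 104, 121. Arithmetic with common difference +17.
Track C: 78, 92, 106, 120. Adding 14 each time.
The 14th slot belongs to track B; its 5th term is 138.
Position 15 falls in track C as its term 5, giving 134.
Position 16 → track A, term 6 = 486.

138, 134, 486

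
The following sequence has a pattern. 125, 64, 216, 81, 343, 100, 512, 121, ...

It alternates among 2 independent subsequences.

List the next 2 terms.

729, 144

Split by position mod 2 into 2 tracks.
Subsequence A: 125, 216, 343, 512 (perfect cubes starting at 5³).
Subsequence B: 64, 81, 100, 121 (consecutive squares n² from n = 8).
Position 9 falls in subsequence A as its term 5, giving 729.
Position 10 → subsequence B, term 5 = 144.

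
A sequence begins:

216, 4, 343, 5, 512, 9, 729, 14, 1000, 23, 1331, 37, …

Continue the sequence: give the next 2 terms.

1728, 60

Split by position mod 2 into 2 tracks.
Track A: 216, 343, 512, 729, 1000, 1331 (consecutive cubes n³ from n = 6).
Track B: 4, 5, 9, 14, 23, 37 (a Fibonacci-like recurrence a_n = a_{n-1} + a_{n-2}).
Term 13 comes from track A (its 7th entry): 1728.
Position 14 → track B, term 7 = 60.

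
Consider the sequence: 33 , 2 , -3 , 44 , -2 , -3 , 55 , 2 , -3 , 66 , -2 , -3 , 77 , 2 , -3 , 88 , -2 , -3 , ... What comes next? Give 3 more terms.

99, 2, -3

The terms cycle through 3 interleaved subsequences.
Subsequence A is 33, 44, 55, 66, 77, 88, which is linear: a_n = 22 + 11·n.
Subsequence B is 2, -2, 2, -2, 2, -2, which is oscillating between 2 and -2.
Subsequence C is -3, -3, -3, -3, -3, -3, which is the constant sequence -3.
The 19th slot belongs to subsequence A; its 7th term is 99.
The 20th slot belongs to subsequence B; its 7th term is 2.
Term 21 comes from subsequence C (its 7th entry): -3.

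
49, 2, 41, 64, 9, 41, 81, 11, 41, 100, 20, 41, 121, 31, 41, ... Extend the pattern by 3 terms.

The terms cycle through 3 interleaved subsequences.
Stream A is 49, 64, 81, 100, 121, which is perfect squares starting at 7².
Stream B is 2, 9, 11, 20, 31, which is each term equals the sum of the previous two.
Stream C is 41, 41, 41, 41, 41, which is the constant sequence 41.
Position 16 falls in stream A as its term 6, giving 144.
The 17th slot belongs to stream B; its 6th term is 51.
Position 18 falls in stream C as its term 6, giving 41.

144, 51, 41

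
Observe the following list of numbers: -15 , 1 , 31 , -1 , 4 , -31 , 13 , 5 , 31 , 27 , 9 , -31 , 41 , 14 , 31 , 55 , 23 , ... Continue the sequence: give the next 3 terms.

-31, 69, 37

Split by position mod 3 into 3 tracks.
Track A = -15, -1, 13, 27, 41, 55: arithmetic with common difference +14.
Track B = 1, 4, 5, 9, 14, 23: each term equals the sum of the previous two.
Track C = 31, -31, 31, -31, 31: alternating ±31.
Position 18 falls in track C as its term 6, giving -31.
Position 19 → track A, term 7 = 69.
Term 20 comes from track B (its 7th entry): 37.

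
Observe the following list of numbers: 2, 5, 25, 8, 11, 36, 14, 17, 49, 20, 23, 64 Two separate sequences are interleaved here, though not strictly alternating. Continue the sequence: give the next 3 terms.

26, 29, 81

Reading positions in blocks of 3 reveals the pattern AAB — 2 tracks woven together.
Stream A = 2, 5, 8, 11, 14, 17, 20, 23: linear: a_n = -1 + 3·n.
Stream B = 25, 36, 49, 64: perfect squares starting at 5².
Term 13 comes from stream A (its 9th entry): 26.
The 14th slot belongs to stream A; its 10th term is 29.
The 15th slot belongs to stream B; its 5th term is 81.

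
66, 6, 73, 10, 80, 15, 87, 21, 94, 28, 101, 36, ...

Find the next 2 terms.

Odd-indexed and even-indexed terms follow separate rules.
Subsequence A is 66, 73, 80, 87, 94, 101, which is linear: a_n = 59 + 7·n.
Subsequence B is 6, 10, 15, 21, 28, 36, which is triangular numbers n(n+1)/2 for n = 3, 4, ….
Position 13 → subsequence A, term 7 = 108.
The 14th slot belongs to subsequence B; its 7th term is 45.

108, 45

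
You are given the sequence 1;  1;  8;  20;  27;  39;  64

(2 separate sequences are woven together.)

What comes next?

The terms cycle through 2 interleaved subsequences.
Track A = 1, 8, 27, 64: consecutive cubes n³ from n = 1.
Track B = 1, 20, 39: arithmetic, step +19.
Position 8 → track B, term 4 = 58.

58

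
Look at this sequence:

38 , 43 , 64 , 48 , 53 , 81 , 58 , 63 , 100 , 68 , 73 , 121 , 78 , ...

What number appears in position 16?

88

Positions follow the repeating pattern AAB; grouping by letter gives 2 tracks.
Track A = 38, 43, 48, 53, 58, 63, 68, 73, 78: adding 5 each time.
Track B = 64, 81, 100, 121: perfect squares starting at 8².
The 16th slot belongs to track A; its 11th term is 88.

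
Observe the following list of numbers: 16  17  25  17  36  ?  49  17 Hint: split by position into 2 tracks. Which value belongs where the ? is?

17

Positions 1, 3, 5, … form one subsequence and positions 2, 4, 6, … form another.
Subsequence A = 16, 25, 36, 49: consecutive squares n² from n = 4.
Subsequence B = 17, 17, ?, 17: constant 17.
Filling subsequence B at index 3 by its rule yields 17.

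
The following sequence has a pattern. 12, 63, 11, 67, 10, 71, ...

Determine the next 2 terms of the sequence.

Odd-indexed and even-indexed terms follow separate rules.
Subsequence A: 12, 11, 10 (subtracting 1 each time).
Subsequence B: 63, 67, 71 (linear: a_n = 59 + 4·n).
Term 7 comes from subsequence A (its 4th entry): 9.
Term 8 comes from subsequence B (its 4th entry): 75.

9, 75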